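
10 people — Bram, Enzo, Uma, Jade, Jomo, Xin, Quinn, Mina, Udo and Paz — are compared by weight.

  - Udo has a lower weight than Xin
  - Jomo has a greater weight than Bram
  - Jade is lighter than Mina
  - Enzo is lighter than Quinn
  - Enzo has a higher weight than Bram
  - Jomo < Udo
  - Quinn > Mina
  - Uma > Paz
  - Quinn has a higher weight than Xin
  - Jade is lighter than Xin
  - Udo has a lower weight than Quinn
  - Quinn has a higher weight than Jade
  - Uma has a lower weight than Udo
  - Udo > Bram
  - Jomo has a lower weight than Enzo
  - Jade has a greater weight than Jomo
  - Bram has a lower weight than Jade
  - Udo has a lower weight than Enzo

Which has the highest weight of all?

Quinn

Bram is not greatest since Bram < Enzo; Paz is not greatest since Paz < Uma; Uma is not greatest since Uma < Udo; Jomo is not greatest since Jomo < Jade; Jade is not greatest since Jade < Quinn; Mina is not greatest since Mina < Quinn; Udo is not greatest since Udo < Xin; Enzo is not greatest since Enzo < Quinn; Xin is not greatest since Xin < Quinn.
Only Quinn has nothing above it, so Quinn is the highest weight.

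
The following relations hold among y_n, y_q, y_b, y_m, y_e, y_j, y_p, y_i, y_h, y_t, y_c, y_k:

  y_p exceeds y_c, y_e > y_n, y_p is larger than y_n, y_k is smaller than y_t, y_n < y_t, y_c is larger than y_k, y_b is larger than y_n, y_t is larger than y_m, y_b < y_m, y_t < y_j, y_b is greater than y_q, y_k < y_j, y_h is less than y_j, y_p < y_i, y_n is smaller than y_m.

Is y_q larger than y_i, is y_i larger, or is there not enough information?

Following every chain through y_q: above y_q we get y_b, y_m, y_t, y_j.
y_i is not reached, and no chain runs the other way from y_i to y_q.
So the given relations leave the order of y_q and y_i undetermined.

undetermined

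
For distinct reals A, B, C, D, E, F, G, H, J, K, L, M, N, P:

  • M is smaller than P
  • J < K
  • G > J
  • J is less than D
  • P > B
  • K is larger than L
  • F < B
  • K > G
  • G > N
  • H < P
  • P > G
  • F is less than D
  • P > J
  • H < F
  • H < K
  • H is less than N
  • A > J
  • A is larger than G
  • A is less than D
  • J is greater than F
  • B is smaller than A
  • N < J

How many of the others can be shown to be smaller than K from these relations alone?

From K the given relations immediately reach H, L, J, G.
From those, F, N — 6 in total.
No other element is forced below K by the given relations, so the count is 6.

6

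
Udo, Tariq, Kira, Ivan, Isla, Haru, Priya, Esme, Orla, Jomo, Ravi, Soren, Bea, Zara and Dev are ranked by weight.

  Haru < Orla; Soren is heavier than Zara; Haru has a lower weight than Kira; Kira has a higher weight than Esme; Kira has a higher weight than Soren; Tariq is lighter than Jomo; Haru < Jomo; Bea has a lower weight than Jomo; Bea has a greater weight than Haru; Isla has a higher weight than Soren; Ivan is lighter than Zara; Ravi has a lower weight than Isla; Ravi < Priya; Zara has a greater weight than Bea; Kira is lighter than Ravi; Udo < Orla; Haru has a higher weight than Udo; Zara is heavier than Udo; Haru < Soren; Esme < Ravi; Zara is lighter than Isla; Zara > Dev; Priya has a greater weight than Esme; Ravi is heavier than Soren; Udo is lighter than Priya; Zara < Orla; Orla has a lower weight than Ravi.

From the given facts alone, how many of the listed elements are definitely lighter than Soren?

6

The elements the relations force below Soren are Dev, Udo, Ivan, Haru, Bea, Zara — no chain reaches any other.
That is 6.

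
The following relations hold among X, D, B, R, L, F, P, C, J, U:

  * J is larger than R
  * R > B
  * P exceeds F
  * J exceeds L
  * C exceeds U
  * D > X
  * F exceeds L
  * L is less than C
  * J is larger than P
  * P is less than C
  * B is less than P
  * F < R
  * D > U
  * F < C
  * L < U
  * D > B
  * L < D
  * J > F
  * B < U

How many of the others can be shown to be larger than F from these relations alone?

4

Directly above F: R, P, J, C.
No other element is forced above F by the given relations, so the count is 4.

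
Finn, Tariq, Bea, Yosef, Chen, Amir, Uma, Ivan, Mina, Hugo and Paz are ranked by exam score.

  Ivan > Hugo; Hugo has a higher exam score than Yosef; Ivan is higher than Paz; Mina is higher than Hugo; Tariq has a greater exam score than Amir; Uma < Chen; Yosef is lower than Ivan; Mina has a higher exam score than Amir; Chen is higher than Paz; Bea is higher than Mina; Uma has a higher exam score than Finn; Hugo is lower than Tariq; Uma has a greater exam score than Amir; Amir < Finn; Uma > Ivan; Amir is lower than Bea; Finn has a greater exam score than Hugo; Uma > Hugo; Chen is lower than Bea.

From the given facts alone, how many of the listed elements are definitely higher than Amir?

6

The elements the relations force above Amir are Finn, Mina, Tariq, Uma, Chen, Bea — no chain reaches any other.
That is 6.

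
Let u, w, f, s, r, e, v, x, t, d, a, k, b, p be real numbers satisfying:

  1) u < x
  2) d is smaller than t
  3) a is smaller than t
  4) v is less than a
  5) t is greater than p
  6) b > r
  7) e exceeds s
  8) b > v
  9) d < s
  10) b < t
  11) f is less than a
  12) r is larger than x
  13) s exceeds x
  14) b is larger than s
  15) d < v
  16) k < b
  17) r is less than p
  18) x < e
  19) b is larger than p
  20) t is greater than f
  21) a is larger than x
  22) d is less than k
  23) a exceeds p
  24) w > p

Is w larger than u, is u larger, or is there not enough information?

The relevant relations are u < x; x < r; r < p; p < w.
Chaining these gives u < x < r < p < w.
So w is larger.

w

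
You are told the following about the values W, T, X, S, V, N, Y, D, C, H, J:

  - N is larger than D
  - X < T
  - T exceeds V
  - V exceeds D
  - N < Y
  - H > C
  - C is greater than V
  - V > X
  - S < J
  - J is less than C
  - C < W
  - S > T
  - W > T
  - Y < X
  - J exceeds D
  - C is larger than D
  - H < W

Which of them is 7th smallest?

The consecutive relations fix a unique order: D < N < Y < X < V < T < S < J < C < H < W.
Counting 7 from the smallest end gives S.

S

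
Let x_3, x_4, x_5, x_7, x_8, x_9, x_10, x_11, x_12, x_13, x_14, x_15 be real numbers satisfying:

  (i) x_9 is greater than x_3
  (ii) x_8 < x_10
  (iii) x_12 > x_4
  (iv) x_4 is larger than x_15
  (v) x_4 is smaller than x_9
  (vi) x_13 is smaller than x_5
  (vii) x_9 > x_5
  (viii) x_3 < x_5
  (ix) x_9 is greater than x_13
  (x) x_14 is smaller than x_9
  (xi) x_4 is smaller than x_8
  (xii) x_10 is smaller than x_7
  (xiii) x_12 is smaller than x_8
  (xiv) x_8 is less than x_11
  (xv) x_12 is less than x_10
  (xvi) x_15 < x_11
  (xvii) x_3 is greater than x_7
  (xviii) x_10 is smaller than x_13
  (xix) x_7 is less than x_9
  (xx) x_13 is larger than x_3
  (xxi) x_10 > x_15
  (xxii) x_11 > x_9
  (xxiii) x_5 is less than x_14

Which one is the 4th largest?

x_5

Piecing the relations together gives one ordering: x_15 < x_4 < x_12 < x_8 < x_10 < x_7 < x_3 < x_13 < x_5 < x_14 < x_9 < x_11.
The 4th largest is x_5.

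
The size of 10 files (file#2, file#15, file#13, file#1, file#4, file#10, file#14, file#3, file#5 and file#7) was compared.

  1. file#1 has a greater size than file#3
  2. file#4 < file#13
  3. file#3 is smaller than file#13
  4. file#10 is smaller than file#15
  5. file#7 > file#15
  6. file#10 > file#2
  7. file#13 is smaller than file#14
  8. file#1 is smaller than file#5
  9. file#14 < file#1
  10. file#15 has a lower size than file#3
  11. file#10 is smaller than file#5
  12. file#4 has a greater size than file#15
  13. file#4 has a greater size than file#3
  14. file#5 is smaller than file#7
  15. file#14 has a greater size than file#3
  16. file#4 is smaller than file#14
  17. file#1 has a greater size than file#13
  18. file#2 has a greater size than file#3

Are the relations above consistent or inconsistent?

inconsistent

We have file#15 < file#3 stated directly, yet also file#3 < file#2 < file#10 < file#15 by chaining the others — so file#3 < file#15. Contradiction.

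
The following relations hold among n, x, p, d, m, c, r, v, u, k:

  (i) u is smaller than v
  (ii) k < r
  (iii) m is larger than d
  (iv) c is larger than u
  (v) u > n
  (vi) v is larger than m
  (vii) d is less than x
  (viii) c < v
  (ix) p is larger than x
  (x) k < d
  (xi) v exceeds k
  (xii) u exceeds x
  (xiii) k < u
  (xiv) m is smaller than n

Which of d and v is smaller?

The relevant relations are d < m; m < n; n < u; u < c; c < v.
Chaining these gives d < m < n < u < c < v.
So d < v; d is the smaller of the two.

d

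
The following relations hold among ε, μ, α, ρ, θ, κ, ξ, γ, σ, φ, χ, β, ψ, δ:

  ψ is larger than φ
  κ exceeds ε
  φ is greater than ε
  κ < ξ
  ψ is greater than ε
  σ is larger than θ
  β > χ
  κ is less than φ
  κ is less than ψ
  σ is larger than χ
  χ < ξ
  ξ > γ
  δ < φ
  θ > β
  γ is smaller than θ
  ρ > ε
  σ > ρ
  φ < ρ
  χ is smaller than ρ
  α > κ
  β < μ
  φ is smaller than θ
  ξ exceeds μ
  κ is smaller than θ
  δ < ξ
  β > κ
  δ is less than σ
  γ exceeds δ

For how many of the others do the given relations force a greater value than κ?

9

From κ the given relations immediately reach α, φ, β, θ, ξ, ψ.
From those, ρ, μ, σ — 9 in total.
Nothing else is reachable above κ; 9 in all.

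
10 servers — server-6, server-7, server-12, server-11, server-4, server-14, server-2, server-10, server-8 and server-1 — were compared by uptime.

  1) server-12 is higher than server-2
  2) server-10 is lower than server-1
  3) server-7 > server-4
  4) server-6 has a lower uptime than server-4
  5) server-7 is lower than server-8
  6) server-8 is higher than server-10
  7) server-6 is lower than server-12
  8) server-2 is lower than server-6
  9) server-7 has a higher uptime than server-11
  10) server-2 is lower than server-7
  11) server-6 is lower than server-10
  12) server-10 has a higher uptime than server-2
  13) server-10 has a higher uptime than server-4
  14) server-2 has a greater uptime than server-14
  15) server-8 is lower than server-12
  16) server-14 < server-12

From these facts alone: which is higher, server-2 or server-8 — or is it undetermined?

server-2 < server-6 and server-6 < server-4 give server-2 < server-4.
With server-4 < server-10: server-2 < server-6 < server-4 < server-10.
Then server-10 < server-8 extends the chain to server-8.
So server-8 is higher.

server-8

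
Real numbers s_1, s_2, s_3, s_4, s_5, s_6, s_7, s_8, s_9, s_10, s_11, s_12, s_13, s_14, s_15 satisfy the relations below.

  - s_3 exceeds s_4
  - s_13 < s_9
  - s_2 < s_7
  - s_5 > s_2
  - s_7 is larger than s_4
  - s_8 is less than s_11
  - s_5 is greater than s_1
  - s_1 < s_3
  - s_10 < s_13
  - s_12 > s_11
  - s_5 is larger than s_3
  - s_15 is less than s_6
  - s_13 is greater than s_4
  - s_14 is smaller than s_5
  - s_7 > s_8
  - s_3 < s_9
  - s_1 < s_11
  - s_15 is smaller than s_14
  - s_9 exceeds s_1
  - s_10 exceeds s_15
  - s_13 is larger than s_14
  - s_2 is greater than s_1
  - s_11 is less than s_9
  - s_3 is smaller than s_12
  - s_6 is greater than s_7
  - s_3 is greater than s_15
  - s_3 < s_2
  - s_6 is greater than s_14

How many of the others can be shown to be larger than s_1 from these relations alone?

From s_1 the given relations immediately reach s_3, s_11, s_2, s_9, s_5.
From those, s_7, s_12 — 7 in total.
From those, s_6 — 8 in total.
No other element is forced above s_1 by the given relations, so the count is 8.

8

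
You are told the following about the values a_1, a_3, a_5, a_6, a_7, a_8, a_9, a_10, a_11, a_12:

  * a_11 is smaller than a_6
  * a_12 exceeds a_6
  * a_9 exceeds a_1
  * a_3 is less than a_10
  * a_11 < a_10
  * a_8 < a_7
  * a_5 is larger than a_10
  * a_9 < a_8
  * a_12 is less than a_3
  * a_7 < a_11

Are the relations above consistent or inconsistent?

consistent

Every relation is compatible with a_1 < a_9 < a_8 < a_7 < a_11 < a_6 < a_12 < a_3 < a_10 < a_5; the set is consistent.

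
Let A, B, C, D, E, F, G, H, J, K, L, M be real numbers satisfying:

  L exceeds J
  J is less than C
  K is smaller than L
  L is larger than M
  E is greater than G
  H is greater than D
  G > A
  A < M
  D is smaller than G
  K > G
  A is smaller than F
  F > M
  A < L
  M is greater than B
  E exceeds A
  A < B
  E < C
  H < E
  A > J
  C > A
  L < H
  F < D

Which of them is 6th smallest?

Chaining the given pairs: J < A < B < M < F < D < G < K < L < H < E < C.
Counting 6 from the smallest end gives D.

D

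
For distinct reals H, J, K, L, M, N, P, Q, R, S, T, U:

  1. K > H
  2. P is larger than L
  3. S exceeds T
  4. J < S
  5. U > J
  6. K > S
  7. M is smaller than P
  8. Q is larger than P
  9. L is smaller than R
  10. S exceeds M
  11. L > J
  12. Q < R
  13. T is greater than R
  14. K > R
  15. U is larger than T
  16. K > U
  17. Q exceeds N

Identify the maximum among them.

J is not greatest since J < L; L is not greatest since L < P; N is not greatest since N < Q; M is not greatest since M < P; P is not greatest since P < Q; H is not greatest since H < K; Q is not greatest since Q < R; R is not greatest since R < K; T is not greatest since T < S; U is not greatest since U < K; S is not greatest since S < K.
Only K has nothing above it, so K is the maximum.

K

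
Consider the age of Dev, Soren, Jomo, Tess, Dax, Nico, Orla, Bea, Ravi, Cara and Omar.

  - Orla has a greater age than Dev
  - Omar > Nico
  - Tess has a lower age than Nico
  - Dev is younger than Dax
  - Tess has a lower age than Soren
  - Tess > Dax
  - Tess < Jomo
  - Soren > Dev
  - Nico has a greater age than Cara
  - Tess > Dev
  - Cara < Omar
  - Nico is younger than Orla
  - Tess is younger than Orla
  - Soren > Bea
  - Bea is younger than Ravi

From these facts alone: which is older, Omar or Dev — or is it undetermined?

Omar

Dev < Dax and Dax < Tess give Dev < Tess.
Then Tess < Nico extends the chain to Nico.
Then Nico < Omar extends the chain to Omar.
So Omar is older.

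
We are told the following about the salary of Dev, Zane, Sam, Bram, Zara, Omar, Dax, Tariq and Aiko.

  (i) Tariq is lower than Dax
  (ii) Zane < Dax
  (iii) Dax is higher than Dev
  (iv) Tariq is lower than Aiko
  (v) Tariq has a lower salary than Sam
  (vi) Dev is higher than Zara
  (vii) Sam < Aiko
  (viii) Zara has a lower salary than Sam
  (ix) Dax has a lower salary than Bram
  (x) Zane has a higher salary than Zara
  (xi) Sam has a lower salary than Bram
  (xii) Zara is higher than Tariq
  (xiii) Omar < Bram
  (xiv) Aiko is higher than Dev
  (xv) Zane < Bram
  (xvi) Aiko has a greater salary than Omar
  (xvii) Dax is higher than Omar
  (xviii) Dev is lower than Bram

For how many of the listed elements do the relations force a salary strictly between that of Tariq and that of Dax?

The relations place Tariq below Dax. An element lies strictly between them when it is forced above Tariq and also forced below Dax.
Above Tariq: {Zara, Zane, Dev, Sam, Bram, Aiko}. Below Dax: {Zara, Zane, Dev, Omar}.
Intersection: {Zara, Zane, Dev} — 3.

3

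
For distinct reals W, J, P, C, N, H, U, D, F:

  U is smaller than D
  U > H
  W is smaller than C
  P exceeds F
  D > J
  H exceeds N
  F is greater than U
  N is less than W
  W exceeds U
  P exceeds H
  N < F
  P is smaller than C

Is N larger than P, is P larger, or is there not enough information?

P

Link the given pairs in sequence: N < H; H < U; U < F; F < P.
Together: N < H < U < F < P.
So P is larger.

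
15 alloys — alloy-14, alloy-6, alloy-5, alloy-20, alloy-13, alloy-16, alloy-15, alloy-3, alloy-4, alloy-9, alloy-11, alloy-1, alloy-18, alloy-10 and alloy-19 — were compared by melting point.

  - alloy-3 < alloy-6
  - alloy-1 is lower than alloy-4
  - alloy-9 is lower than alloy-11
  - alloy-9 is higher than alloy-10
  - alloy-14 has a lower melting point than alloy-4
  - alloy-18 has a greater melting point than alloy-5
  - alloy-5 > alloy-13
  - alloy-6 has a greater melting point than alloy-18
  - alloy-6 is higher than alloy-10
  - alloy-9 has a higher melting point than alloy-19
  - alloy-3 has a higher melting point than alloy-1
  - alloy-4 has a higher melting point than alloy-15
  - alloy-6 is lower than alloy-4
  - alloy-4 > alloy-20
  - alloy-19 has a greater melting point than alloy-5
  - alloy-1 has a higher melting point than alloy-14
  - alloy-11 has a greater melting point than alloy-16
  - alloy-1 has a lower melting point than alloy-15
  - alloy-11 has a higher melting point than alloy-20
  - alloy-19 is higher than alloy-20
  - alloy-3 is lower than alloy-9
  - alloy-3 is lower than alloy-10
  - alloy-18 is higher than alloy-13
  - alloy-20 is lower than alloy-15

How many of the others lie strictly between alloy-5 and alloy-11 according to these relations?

Chaining upward from alloy-5 reaches: alloy-18, alloy-19, alloy-6, alloy-4, alloy-9.
Chaining downward from alloy-11 reaches: alloy-20, alloy-14, alloy-13, alloy-1, alloy-3, alloy-10, alloy-16, alloy-19, alloy-9.
Strictly between alloy-5 and alloy-11 are those in both lists: alloy-19, alloy-9 — 2 elements.

2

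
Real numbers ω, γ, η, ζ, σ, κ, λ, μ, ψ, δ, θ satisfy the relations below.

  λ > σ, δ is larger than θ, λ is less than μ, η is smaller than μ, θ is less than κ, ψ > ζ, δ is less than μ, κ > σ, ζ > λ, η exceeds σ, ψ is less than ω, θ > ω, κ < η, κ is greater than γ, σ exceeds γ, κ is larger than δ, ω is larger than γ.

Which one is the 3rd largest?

The consecutive relations fix a unique order: γ < σ < λ < ζ < ψ < ω < θ < δ < κ < η < μ.
The 3rd largest is κ.

κ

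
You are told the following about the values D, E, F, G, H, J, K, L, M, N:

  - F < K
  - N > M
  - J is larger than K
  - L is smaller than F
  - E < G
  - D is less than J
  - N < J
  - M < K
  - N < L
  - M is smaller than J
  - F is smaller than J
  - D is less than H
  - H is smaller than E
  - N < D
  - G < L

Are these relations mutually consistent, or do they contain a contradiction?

consistent

Every relation is compatible with M < N < D < H < E < G < L < F < K < J; the set is consistent.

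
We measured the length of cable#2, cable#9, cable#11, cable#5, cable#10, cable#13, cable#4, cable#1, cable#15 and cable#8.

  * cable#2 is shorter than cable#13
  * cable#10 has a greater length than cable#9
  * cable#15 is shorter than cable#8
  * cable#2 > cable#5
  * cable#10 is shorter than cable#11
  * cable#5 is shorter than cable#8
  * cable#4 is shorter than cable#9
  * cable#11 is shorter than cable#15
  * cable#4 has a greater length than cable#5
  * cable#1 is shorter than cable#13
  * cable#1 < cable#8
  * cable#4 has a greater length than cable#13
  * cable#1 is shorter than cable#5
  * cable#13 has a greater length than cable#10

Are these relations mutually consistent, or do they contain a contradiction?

Chaining the given relations yields cable#13 < cable#4 < cable#9 < cable#10, so cable#13 < cable#10. But one relation states cable#10 < cable#13. These cannot both hold.

inconsistent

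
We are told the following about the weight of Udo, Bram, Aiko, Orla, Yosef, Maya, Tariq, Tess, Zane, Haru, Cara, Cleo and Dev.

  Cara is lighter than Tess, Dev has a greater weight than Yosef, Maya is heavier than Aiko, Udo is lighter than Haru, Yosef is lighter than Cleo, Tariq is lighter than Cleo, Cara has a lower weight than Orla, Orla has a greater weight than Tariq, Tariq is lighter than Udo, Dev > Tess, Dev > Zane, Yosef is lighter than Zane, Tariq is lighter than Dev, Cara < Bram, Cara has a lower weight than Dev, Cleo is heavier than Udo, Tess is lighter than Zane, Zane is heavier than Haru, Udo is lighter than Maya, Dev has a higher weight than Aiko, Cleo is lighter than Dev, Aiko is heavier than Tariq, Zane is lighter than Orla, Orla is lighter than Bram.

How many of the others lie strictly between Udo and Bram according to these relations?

3

Chaining upward from Udo reaches: Cleo, Haru, Zane, Dev, Orla, Maya.
Chaining downward from Bram reaches: Tariq, Cara, Yosef, Tess, Haru, Zane, Orla.
Strictly between Udo and Bram are those in both lists: Haru, Zane, Orla — 3 elements.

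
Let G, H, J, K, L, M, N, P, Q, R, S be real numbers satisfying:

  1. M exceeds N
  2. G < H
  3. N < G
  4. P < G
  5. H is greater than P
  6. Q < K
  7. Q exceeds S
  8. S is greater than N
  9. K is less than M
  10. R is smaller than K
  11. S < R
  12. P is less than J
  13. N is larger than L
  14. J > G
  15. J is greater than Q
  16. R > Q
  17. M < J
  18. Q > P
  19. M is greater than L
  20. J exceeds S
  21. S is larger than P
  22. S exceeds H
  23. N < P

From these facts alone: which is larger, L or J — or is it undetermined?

J

L < N < P < G < H < S < Q < R < K < M < J, by transitivity through N, P, G, H, S, Q, R, K, M.
So J is larger.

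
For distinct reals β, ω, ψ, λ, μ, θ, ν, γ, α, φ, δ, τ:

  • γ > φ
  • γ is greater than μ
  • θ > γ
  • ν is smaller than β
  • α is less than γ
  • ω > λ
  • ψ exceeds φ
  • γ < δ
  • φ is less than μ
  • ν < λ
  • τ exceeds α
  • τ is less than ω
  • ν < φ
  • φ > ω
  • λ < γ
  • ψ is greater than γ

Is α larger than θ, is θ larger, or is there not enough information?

θ

The relevant relations are α < τ; τ < ω; ω < φ; φ < μ; μ < γ; γ < θ.
Chaining these gives α < τ < ω < φ < μ < γ < θ.
So θ is larger.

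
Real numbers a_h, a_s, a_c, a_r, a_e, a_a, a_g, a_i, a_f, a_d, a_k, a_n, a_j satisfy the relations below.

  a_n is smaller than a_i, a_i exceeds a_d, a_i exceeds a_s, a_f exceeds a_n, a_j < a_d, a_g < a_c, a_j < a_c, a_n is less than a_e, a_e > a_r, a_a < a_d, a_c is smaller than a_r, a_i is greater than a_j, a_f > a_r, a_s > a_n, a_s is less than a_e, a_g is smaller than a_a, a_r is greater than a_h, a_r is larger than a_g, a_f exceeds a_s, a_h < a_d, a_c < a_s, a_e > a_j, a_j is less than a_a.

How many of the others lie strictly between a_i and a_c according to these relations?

1

Chaining upward from a_c reaches: a_r, a_s, a_f, a_e.
Chaining downward from a_i reaches: a_g, a_j, a_h, a_a, a_n, a_d, a_s.
Strictly between a_c and a_i are those in both lists: a_s — 1 element.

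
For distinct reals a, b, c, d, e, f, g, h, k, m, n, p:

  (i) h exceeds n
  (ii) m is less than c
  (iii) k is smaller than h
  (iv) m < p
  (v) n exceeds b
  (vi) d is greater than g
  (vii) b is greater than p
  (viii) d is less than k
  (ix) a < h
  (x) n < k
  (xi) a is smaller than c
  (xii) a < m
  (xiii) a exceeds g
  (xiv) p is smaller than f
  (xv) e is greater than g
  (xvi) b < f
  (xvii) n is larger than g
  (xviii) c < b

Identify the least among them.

Chaining upward from g: directly above it, a, e, n, d; then m, c, k, h; then p, b; then f.
That covers every other element, and nothing is given below g, so g is the least.

g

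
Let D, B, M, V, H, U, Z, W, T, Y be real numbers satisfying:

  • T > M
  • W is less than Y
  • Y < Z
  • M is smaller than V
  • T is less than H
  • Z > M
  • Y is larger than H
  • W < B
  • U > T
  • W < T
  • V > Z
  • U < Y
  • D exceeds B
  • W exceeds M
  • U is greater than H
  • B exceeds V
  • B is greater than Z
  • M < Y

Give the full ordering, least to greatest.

The consecutive links are each given: M < W; W < T; T < H; H < U; U < Y; Y < Z; Z < V; V < B; B < D.

M < W < T < H < U < Y < Z < V < B < D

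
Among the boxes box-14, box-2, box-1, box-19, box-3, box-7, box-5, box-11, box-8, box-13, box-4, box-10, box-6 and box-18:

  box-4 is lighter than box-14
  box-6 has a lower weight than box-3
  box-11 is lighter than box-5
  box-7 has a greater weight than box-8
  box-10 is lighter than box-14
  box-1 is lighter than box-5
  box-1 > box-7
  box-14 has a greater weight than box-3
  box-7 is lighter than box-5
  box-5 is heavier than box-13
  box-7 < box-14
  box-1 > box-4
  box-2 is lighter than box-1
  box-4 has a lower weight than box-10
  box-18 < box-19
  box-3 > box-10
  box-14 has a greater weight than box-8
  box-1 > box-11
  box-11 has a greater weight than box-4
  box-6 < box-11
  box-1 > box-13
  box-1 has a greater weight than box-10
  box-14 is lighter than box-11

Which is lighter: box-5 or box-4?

box-4 < box-10 < box-14 < box-11 < box-1 < box-5, by transitivity through box-10, box-14, box-11, box-1.
So box-4 < box-5; box-4 is the lighter of the two.

box-4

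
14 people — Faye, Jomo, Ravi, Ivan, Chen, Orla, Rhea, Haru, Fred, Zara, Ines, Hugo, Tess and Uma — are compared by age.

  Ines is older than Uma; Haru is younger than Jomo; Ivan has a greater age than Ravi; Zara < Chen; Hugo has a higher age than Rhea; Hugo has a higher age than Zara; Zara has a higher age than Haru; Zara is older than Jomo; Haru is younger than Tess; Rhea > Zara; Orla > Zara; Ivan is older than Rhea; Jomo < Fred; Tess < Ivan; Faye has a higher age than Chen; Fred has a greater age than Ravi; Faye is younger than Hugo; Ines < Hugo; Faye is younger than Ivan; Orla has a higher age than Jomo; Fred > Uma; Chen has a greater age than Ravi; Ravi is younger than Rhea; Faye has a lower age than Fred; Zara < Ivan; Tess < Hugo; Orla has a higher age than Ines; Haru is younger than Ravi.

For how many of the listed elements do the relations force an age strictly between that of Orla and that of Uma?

1

The relations place Uma below Orla. An element lies strictly between them when it is forced above Uma and also forced below Orla.
Above Uma: {Ines, Hugo, Fred}. Below Orla: {Haru, Ines, Jomo, Zara}.
Intersection: {Ines} — 1.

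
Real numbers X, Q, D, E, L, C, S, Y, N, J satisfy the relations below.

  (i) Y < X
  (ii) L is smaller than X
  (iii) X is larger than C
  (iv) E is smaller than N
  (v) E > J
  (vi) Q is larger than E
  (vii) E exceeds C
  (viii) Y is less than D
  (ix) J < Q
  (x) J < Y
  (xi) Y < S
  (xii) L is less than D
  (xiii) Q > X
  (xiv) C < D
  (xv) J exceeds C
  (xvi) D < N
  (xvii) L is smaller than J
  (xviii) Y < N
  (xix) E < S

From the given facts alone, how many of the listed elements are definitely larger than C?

The elements the relations force above C are J, Y, D, E, S, N, X, Q — no chain reaches any other.
That is 8.

8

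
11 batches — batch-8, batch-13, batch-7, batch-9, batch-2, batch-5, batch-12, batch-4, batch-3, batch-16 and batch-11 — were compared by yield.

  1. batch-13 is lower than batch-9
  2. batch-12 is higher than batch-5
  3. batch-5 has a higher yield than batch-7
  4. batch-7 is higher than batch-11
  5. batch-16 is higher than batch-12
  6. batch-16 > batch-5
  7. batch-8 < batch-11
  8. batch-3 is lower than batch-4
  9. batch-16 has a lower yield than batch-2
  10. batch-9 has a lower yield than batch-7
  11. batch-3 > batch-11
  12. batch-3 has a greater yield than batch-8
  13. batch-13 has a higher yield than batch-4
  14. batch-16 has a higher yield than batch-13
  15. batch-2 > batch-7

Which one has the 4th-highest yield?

The consecutive relations fix a unique order: batch-8 < batch-11 < batch-3 < batch-4 < batch-13 < batch-9 < batch-7 < batch-5 < batch-12 < batch-16 < batch-2.
Counting 4 from the largest end gives batch-5.

batch-5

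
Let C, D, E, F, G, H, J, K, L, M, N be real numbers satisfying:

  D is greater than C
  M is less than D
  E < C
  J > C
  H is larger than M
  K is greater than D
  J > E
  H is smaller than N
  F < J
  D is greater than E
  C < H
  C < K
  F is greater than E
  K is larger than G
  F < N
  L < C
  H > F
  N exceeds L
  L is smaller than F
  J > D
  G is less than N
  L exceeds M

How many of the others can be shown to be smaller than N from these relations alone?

From N the given relations immediately reach L, G, F, H.
From those, M, E, C — 7 in total.
Nothing else is reachable below N; 7 in all.

7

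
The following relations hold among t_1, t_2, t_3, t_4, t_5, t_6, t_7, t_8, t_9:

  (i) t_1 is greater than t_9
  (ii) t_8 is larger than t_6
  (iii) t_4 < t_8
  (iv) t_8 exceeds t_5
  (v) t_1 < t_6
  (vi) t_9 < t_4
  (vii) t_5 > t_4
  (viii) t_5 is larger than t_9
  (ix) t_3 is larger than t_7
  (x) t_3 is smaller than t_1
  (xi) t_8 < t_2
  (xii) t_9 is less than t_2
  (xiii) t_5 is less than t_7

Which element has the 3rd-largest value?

The consecutive relations fix a unique order: t_9 < t_4 < t_5 < t_7 < t_3 < t_1 < t_6 < t_8 < t_2.
The 3rd largest is t_6.

t_6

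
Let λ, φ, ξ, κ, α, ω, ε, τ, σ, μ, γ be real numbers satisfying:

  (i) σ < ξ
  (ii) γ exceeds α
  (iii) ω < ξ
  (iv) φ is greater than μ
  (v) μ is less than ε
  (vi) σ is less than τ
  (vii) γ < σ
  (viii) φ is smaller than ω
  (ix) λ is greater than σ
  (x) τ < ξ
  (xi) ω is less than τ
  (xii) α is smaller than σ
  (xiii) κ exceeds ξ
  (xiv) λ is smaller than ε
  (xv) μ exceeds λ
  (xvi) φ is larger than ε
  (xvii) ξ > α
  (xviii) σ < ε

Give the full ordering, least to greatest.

α < γ < σ < λ < μ < ε < φ < ω < τ < ξ < κ

Nothing is placed below α, so it is least; from there α < γ; γ < σ; σ < λ; λ < μ; μ < ε; ε < φ; φ < ω; ω < τ; τ < ξ; ξ < κ, each given directly.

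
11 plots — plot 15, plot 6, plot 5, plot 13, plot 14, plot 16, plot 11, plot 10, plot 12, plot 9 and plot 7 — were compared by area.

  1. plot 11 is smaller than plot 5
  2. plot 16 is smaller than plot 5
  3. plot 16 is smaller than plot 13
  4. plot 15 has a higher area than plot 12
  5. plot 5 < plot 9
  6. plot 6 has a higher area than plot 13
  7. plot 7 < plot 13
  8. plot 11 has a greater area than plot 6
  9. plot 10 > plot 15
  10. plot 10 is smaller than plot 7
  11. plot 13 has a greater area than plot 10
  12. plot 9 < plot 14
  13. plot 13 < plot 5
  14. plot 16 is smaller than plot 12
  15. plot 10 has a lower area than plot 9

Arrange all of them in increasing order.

Each adjacent pair is fixed by a given relation: plot 16 < plot 12; plot 12 < plot 15; plot 15 < plot 10; plot 10 < plot 7; plot 7 < plot 13; plot 13 < plot 6; plot 6 < plot 11; plot 11 < plot 5; plot 5 < plot 9; plot 9 < plot 14. Chaining them end to end gives the full order.

plot 16 < plot 12 < plot 15 < plot 10 < plot 7 < plot 13 < plot 6 < plot 11 < plot 5 < plot 9 < plot 14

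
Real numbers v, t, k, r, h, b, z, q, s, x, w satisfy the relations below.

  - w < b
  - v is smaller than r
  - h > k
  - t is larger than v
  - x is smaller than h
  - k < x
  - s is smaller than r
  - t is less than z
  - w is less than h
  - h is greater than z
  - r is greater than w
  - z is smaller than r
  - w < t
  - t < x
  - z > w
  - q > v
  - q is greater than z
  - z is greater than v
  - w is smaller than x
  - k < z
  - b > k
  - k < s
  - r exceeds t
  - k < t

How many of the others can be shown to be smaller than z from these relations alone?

From z the given relations immediately reach k, w, v, t.
No other element is forced below z by the given relations, so the count is 4.

4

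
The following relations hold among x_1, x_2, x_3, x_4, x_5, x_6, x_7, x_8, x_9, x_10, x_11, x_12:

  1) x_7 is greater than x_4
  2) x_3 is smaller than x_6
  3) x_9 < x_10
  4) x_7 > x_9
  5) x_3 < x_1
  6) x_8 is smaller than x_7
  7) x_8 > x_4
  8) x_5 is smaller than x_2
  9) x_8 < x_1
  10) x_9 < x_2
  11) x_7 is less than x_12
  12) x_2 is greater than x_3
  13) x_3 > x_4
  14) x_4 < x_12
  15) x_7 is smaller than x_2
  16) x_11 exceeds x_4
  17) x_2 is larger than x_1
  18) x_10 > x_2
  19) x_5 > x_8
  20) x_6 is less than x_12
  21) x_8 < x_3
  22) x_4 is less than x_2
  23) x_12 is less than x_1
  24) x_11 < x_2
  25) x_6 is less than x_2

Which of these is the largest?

x_10

x_4 is not greatest since x_4 < x_3; x_8 is not greatest since x_8 < x_1; x_9 is not greatest since x_9 < x_10; x_5 is not greatest since x_5 < x_2; x_7 is not greatest since x_7 < x_12; x_3 is not greatest since x_3 < x_2; x_6 is not greatest since x_6 < x_12; x_12 is not greatest since x_12 < x_1; x_11 is not greatest since x_11 < x_2; x_1 is not greatest since x_1 < x_2; x_2 is not greatest since x_2 < x_10.
Only x_10 has nothing above it, so x_10 is the largest.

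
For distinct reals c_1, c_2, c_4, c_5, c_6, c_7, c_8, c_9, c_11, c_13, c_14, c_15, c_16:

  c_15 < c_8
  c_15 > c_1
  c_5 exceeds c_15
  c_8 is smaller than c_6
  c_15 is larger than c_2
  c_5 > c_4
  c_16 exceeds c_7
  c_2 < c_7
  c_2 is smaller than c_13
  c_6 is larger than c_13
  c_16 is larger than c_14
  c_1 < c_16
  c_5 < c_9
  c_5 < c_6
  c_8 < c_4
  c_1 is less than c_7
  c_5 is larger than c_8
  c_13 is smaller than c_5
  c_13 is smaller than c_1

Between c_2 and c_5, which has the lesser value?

c_2

Chaining the given relations: c_2 < c_13 < c_1 < c_15 < c_8 < c_4 < c_5.
So c_2 < c_5; c_2 is the smaller of the two.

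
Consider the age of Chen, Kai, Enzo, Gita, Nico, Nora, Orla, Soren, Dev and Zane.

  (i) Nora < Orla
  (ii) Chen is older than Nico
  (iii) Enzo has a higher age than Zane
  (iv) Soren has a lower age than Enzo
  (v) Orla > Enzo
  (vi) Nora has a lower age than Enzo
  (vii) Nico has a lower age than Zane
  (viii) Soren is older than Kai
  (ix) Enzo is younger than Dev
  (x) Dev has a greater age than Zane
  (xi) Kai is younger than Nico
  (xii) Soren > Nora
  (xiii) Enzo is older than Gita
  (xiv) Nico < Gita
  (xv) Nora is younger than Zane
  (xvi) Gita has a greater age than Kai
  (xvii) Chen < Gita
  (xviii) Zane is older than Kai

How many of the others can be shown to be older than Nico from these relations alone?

Directly above Nico: Chen, Gita, Zane.
One step further: Enzo, Dev (5 so far).
One step further: Orla (6 so far).
No other element is forced above Nico by the given relations, so the count is 6.

6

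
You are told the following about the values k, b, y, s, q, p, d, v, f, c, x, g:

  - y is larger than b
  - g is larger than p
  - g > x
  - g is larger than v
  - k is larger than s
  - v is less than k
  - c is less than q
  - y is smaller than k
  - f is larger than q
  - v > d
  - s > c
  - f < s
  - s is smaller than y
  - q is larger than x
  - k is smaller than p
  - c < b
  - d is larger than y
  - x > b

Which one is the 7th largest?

Chaining the given pairs: c < b < x < q < f < s < y < d < v < k < p < g.
Counting 7 from the largest end gives s.

s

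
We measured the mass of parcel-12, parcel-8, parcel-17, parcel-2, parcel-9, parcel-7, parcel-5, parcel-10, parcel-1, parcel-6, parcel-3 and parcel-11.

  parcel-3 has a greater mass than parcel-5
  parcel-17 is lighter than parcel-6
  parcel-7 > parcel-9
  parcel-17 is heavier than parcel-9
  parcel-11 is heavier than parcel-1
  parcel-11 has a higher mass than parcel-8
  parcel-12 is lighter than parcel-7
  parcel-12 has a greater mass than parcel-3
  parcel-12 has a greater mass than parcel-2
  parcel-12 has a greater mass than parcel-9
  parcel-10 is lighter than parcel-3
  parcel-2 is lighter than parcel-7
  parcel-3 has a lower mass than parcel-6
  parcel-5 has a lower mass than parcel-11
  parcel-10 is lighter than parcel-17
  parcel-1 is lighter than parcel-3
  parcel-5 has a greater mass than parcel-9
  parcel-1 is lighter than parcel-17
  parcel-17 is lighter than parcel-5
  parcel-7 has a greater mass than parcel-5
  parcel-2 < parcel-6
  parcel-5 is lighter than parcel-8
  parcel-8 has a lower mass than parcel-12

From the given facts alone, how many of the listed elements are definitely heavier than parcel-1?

8

Directly above parcel-1: parcel-17, parcel-3, parcel-11.
One step further: parcel-5, parcel-12, parcel-6 (6 so far).
One step further: parcel-8, parcel-7 (8 so far).
No other element is forced above parcel-1 by the given relations, so the count is 8.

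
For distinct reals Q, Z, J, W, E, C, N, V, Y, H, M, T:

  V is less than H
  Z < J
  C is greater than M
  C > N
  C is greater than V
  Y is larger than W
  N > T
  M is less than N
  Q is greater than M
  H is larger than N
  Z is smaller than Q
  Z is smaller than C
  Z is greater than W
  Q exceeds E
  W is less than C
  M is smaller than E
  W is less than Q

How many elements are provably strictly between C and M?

Chaining upward from M reaches: N, E, H, Q.
Chaining downward from C reaches: W, T, V, Z, N.
Strictly between M and C are those in both lists: N — 1 element.

1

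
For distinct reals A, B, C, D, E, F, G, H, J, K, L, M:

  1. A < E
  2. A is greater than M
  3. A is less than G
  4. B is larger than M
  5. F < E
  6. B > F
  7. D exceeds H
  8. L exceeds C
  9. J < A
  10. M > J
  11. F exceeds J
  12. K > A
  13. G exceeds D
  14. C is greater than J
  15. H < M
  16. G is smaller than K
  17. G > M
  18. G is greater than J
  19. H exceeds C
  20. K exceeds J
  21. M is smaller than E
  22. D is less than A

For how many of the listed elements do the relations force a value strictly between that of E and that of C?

The relations place C below E. An element lies strictly between them when it is forced above C and also forced below E.
Above C: {H, M, D, A, L, B, G, K}. Below E: {J, H, M, D, A, F}.
Intersection: {H, M, D, A} — 4.

4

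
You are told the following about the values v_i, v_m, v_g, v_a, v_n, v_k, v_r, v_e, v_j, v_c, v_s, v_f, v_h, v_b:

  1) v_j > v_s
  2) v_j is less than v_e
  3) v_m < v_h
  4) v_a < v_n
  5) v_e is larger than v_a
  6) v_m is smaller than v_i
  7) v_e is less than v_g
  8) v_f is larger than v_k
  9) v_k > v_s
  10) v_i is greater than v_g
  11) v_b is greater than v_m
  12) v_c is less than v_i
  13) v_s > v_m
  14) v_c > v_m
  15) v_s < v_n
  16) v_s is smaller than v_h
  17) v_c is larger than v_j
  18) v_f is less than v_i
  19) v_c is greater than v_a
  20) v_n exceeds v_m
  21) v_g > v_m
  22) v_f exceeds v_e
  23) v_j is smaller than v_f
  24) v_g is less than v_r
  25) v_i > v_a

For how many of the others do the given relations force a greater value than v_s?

From v_s the given relations immediately reach v_k, v_j, v_n, v_h.
From those, v_e, v_f, v_c — 7 in total.
From those, v_g, v_i — 9 in total.
From those, v_r — 10 in total.
Nothing else is reachable above v_s; 10 in all.

10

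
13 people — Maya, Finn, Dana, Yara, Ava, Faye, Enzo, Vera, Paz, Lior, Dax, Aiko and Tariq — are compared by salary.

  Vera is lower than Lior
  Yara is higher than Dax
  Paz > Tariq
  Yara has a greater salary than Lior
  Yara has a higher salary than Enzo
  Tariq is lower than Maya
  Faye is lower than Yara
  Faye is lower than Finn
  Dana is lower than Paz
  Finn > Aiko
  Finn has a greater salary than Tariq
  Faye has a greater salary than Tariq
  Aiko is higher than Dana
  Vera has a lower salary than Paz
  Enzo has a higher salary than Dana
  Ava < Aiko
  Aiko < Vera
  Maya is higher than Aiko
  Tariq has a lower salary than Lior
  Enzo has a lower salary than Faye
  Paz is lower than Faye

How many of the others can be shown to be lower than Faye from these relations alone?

7

Directly below Faye: Tariq, Enzo, Paz.
One step further: Dana, Vera (5 so far).
One step further: Aiko (6 so far).
One step further: Ava (7 so far).
No other element is forced below Faye by the given relations, so the count is 7.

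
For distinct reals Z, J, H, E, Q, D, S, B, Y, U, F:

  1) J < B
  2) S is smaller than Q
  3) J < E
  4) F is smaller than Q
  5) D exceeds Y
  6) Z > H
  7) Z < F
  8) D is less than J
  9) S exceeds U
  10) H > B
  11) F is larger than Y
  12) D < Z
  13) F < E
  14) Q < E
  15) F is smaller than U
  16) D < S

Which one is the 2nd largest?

The consecutive relations fix a unique order: Y < D < J < B < H < Z < F < U < S < Q < E.
The 2nd largest is Q.

Q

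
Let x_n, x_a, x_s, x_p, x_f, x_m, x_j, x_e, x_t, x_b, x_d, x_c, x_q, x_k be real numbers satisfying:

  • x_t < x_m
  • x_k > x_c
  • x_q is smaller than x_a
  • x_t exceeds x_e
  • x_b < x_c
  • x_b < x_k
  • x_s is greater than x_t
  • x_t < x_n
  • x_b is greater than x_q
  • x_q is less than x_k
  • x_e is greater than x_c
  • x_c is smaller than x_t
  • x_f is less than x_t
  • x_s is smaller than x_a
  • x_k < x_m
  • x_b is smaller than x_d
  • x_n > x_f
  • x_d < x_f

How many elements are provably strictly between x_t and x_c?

1

The relations place x_c below x_t. An element lies strictly between them when it is forced above x_c and also forced below x_t.
Above x_c: {x_e, x_k, x_n, x_s, x_a, x_m}. Below x_t: {x_q, x_b, x_d, x_f, x_e}.
Intersection: {x_e} — 1.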